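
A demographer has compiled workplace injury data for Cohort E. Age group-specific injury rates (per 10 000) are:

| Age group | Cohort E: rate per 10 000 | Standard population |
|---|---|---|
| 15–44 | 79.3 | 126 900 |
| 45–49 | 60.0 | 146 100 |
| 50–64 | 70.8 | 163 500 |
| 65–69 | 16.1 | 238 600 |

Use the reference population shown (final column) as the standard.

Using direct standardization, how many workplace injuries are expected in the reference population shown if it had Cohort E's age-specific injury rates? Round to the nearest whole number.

Expected workplace injuries = Σ (standard pop × age-specific rate ÷ 10 000)
= 126 900×79.3/10 000 + 146 100×60.0/10 000 + 163 500×70.8/10 000 + 238 600×16.1/10 000
= 1006.32 + 876.60 + 1157.58 + 384.15 = 3424.64.

3425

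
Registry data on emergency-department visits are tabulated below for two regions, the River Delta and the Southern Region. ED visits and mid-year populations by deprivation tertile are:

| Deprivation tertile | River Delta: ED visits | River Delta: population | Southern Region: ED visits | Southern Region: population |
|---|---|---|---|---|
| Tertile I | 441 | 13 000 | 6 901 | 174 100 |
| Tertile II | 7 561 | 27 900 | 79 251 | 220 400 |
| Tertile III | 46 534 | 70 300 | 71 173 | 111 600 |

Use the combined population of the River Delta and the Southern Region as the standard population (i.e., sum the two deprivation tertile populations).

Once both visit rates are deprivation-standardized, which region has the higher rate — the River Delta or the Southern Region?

Deprivation-specific rates per 1 000 for the River Delta: 33.923, 271.004, 661.935.
For the Southern Region: 39.638, 359.578, 637.751.
Combined standard total = 617 300; weights = 0.3031, 0.4022, 0.2947.
The River Delta: 0.3031×33.923 + 0.4022×271.004 + 0.2947×661.935 = 314.3416 per 1 000.
The Southern Region: 0.3031×39.638 + 0.4022×359.578 + 0.2947×637.751 = 344.5754 per 1 000.
The crude rates (490.43 vs 310.86) would put the River Delta higher, but that reflects its deprivation composition; once standardized to a common deprivation structure, the Southern Region has the higher underlying rate.

Southern Region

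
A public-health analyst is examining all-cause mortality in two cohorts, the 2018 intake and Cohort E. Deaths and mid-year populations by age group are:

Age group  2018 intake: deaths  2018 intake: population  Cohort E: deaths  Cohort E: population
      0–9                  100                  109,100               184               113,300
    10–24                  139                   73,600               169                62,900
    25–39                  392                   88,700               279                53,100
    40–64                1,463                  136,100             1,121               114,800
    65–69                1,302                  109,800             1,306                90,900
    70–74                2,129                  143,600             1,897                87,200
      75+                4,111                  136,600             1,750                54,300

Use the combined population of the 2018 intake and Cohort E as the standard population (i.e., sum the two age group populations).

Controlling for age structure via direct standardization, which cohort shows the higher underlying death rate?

Cohort E

Age-specific rates per 100,000 for the 2018 intake: 91.66, 188.86, 441.94, 1074.94, 1185.79, 1482.59, 3009.52.
For Cohort E: 162.40, 268.68, 525.42, 976.48, 1436.74, 2175.46, 3222.84.
Combined standard total = 1,374,000; weights = 0.1619, 0.0993, 0.1032, 0.1826, 0.1461, 0.1680, 0.1389.
The 2018 intake: 0.1619×91.66 + 0.0993×188.86 + 0.1032×441.94 + 0.1826×1074.94 + 0.1461×1185.79 + 0.1680×1482.59 + 0.1389×3009.52 = 1115.8821 per 100,000.
Cohort E: 0.1619×162.40 + 0.0993×268.68 + 0.1032×525.42 + 0.1826×976.48 + 0.1461×1436.74 + 0.1680×2175.46 + 0.1389×3222.84 = 1308.5784 per 100,000.
The crude rates (1208.28 vs 1163.23) would put the 2018 intake higher, but that reflects its age composition; once standardized to a common age structure, Cohort E has the higher underlying rate.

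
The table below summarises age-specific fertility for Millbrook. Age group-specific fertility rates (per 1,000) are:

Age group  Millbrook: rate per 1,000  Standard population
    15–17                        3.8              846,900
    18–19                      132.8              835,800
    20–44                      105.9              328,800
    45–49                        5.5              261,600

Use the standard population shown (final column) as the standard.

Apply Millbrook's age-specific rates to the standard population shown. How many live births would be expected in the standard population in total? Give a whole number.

150471

Expected live births = Σ (standard pop × age-specific rate ÷ 1,000)
= 846,900×3.8/1,000 + 835,800×132.8/1,000 + 328,800×105.9/1,000 + 261,600×5.5/1,000
= 3218.22 + 110994.24 + 34819.92 + 1438.80 = 150471.18.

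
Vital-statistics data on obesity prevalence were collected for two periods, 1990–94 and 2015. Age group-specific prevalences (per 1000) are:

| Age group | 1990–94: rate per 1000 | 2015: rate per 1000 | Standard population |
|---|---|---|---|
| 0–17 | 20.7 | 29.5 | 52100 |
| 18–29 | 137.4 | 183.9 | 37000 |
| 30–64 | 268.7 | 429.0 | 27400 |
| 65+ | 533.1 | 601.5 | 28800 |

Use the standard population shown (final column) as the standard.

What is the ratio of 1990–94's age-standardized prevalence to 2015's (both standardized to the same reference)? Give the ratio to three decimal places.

0.772

Standard total = 145300; weights = 0.3586, 0.2546, 0.1886, 0.1982.
1990–94: 0.3586×20.7 + 0.2546×137.4 + 0.1886×268.7 + 0.1982×533.1 = 198.7469 per 1000.
2015: 0.3586×29.5 + 0.2546×183.9 + 0.1886×429.0 + 0.1982×601.5 = 257.5296 per 1000.
Ratio = 198.7469 ÷ 257.5296 = 0.77174.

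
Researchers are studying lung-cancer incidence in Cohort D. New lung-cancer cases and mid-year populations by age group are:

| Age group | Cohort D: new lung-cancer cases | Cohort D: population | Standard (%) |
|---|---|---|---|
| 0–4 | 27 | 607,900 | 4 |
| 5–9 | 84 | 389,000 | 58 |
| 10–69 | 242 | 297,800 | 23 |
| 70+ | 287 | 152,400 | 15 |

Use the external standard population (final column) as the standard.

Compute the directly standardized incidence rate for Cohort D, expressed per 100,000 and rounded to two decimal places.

Age-specific rates per 100,000 for Cohort D: 4.44, 21.59, 81.26, 188.32.
Standard weights: 0.04, 0.58, 0.23, 0.15.
Standardized rate: 0.0400×4.44 + 0.5800×21.59 + 0.2300×81.26 + 0.1500×188.32 = 59.6405 per 100,000.

59.64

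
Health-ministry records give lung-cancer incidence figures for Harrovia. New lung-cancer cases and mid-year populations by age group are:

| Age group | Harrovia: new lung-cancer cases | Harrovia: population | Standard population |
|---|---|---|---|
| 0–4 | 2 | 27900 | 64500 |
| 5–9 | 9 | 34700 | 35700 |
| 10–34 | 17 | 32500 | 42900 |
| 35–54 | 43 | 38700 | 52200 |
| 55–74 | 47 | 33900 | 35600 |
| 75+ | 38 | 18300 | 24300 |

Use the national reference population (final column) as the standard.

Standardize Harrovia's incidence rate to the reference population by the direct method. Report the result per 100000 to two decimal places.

Age-specific rates per 100000 for Harrovia: 7.17, 25.94, 52.31, 111.11, 138.64, 207.65.
Standard total = 255200; weights = 0.2527, 0.1399, 0.1681, 0.2045, 0.1395, 0.0952.
Standardized rate: 0.2527×7.17 + 0.1399×25.94 + 0.1681×52.31 + 0.2045×111.11 + 0.1395×138.64 + 0.0952×207.65 = 76.0733 per 100000.

76.07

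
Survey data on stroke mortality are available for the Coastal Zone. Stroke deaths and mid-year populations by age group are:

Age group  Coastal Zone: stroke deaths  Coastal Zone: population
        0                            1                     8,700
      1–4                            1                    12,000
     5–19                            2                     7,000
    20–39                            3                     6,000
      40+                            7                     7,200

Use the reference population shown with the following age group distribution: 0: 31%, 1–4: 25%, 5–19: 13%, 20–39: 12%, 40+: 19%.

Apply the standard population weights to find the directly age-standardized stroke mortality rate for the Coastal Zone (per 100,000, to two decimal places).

33.83

Age-specific rates per 100,000 for the Coastal Zone: 11.49, 8.33, 28.57, 50.00, 97.22.
Standard weights: 0.31, 0.25, 0.13, 0.12, 0.19.
Standardized rate: 0.3100×11.49 + 0.2500×8.33 + 0.1300×28.57 + 0.1200×50.00 + 0.1900×97.22 = 33.8331 per 100,000.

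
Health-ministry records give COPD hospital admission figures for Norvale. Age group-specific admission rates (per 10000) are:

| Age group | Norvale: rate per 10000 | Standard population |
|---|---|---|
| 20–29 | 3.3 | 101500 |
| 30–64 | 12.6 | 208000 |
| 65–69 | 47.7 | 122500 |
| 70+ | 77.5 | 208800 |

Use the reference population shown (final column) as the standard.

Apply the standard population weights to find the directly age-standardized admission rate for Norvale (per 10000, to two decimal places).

Standard total = 640800; weights = 0.1584, 0.3246, 0.1912, 0.3258.
Standardized rate: 0.1584×3.3 + 0.3246×12.6 + 0.1912×47.7 + 0.3258×77.5 = 38.9841 per 10000.

38.98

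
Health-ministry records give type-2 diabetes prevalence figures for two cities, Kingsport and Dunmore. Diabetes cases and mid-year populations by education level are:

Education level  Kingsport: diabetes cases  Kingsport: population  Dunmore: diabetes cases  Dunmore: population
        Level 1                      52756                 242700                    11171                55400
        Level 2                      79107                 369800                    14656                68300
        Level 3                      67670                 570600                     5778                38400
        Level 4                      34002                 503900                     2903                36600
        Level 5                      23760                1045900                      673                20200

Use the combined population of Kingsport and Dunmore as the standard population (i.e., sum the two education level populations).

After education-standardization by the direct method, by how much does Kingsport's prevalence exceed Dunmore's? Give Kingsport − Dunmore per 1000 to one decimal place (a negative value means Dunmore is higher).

-11.1

Education-specific rates per 1000 for Kingsport: 217.371, 213.918, 118.594, 67.478, 22.717.
For Dunmore: 201.643, 214.583, 150.469, 79.317, 33.317.
Combined standard total = 2951800; weights = 0.1010, 0.1484, 0.2063, 0.1831, 0.3612.
Kingsport: 0.1010×217.371 + 0.1484×213.918 + 0.2063×118.594 + 0.1831×67.478 + 0.3612×22.717 = 98.7298 per 1000.
Dunmore: 0.1010×201.643 + 0.1484×214.583 + 0.2063×150.469 + 0.1831×79.317 + 0.3612×33.317 = 109.8122 per 1000.
Difference = 98.7298 − 109.8122 = -11.0824.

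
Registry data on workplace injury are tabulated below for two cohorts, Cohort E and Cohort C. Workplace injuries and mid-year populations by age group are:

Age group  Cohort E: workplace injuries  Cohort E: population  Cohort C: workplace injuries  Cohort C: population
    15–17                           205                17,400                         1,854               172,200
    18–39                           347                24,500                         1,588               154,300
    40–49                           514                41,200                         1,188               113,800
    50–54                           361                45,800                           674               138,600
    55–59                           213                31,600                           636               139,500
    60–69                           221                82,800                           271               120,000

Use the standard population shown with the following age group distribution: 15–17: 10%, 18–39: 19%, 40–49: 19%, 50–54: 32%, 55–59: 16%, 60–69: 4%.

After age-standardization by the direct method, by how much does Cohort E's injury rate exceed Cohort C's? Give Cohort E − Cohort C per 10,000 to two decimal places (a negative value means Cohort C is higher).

Age-specific rates per 10,000 for Cohort E: 117.82, 141.63, 124.76, 78.82, 67.41, 26.69.
For Cohort C: 107.67, 102.92, 104.39, 48.63, 45.59, 22.58.
Standard weights: 0.10, 0.19, 0.19, 0.32, 0.16, 0.04.
Cohort E: 0.1000×117.82 + 0.1900×141.63 + 0.1900×124.76 + 0.3200×78.82 + 0.1600×67.41 + 0.0400×26.69 = 99.4708 per 10,000.
Cohort C: 0.1000×107.67 + 0.1900×102.92 + 0.1900×104.39 + 0.3200×48.63 + 0.1600×45.59 + 0.0400×22.58 = 73.9147 per 10,000.
Difference = 99.4708 − 73.9147 = 25.5561.

25.56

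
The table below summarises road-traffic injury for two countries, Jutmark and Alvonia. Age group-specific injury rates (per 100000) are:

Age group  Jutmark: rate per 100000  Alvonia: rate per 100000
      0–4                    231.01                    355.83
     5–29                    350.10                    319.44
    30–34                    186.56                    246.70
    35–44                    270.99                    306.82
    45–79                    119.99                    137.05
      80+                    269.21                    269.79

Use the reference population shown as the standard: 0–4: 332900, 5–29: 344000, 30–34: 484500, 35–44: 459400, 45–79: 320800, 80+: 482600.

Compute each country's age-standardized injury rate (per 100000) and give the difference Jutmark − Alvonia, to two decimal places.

-33.97

Standard total = 2424200; weights = 0.1373, 0.1419, 0.1999, 0.1895, 0.1323, 0.1991.
Jutmark: 0.1373×231.01 + 0.1419×350.10 + 0.1999×186.56 + 0.1895×270.99 + 0.1323×119.99 + 0.1991×269.21 = 239.5150 per 100000.
Alvonia: 0.1373×355.83 + 0.1419×319.44 + 0.1999×246.70 + 0.1895×306.82 + 0.1323×137.05 + 0.1991×269.79 = 273.4876 per 100000.
Difference = 239.5150 − 273.4876 = -33.9726.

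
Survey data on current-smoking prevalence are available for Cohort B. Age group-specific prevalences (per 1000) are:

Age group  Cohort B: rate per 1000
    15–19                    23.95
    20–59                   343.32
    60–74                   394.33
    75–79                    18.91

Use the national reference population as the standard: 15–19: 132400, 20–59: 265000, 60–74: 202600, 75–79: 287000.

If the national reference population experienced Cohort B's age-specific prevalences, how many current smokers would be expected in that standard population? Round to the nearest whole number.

Expected current smokers = Σ (standard pop × age-specific rate ÷ 1000)
= 132400×23.95/1000 + 265000×343.32/1000 + 202600×394.33/1000 + 287000×18.91/1000
= 3170.98 + 90979.80 + 79891.26 + 5427.17 = 179469.21.

179469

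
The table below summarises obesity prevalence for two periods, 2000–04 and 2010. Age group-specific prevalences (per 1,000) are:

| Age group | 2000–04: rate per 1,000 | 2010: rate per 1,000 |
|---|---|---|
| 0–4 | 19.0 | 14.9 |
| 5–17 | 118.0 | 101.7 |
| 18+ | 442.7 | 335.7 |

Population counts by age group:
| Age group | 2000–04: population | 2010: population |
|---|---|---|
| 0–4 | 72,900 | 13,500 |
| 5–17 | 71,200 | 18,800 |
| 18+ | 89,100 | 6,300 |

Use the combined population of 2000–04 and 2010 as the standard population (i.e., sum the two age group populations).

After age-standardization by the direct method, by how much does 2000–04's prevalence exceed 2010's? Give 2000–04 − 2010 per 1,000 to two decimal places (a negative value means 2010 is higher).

44.26

Combined standard total = 271,800; weights = 0.3179, 0.3311, 0.3510.
2000–04: 0.3179×19.0 + 0.3311×118.0 + 0.3510×442.7 = 200.4974 per 1,000.
2010: 0.3179×14.9 + 0.3311×101.7 + 0.3510×335.7 = 156.2404 per 1,000.
Difference = 200.4974 − 156.2404 = 44.2570.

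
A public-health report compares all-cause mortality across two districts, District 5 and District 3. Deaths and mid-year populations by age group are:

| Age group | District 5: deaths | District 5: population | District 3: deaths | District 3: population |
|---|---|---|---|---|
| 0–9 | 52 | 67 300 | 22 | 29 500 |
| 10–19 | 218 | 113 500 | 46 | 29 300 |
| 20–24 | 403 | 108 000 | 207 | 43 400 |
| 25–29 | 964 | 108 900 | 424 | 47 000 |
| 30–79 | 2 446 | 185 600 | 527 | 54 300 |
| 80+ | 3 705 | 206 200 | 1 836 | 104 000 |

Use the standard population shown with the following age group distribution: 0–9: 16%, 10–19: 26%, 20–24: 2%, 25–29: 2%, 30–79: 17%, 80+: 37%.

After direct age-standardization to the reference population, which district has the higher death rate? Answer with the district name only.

Age-specific rates per 100 000 for District 5: 77.27, 192.07, 373.15, 885.22, 1317.89, 1796.80.
For District 3: 74.58, 157.00, 476.96, 902.13, 970.53, 1765.38.
Standard weights: 0.16, 0.26, 0.02, 0.02, 0.17, 0.37.
District 5: 0.1600×77.27 + 0.2600×192.07 + 0.0200×373.15 + 0.0200×885.22 + 0.1700×1317.89 + 0.3700×1796.80 = 976.3248 per 100 000.
District 3: 0.1600×74.58 + 0.2600×157.00 + 0.0200×476.96 + 0.0200×902.13 + 0.1700×970.53 + 0.3700×1765.38 = 898.5161 per 100 000.
The crude rates (986.45 vs 995.77) would put District 3 higher, but that reflects its age composition; once standardized to a common age structure, District 5 has the higher underlying rate.

District 5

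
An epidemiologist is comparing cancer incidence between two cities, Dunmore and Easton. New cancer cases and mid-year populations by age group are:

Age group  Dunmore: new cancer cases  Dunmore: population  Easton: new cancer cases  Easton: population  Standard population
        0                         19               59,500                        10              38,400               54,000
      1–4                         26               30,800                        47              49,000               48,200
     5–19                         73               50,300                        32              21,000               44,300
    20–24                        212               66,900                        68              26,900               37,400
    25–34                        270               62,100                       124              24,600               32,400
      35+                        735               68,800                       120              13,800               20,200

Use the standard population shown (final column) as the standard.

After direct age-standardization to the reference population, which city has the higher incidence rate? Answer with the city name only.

Age-specific rates per 100,000 for Dunmore: 31.93, 84.42, 145.13, 316.89, 434.78, 1068.31.
For Easton: 26.04, 95.92, 152.38, 252.79, 504.07, 869.57.
Standard total = 236,500; weights = 0.2283, 0.2038, 0.1873, 0.1581, 0.1370, 0.0854.
Dunmore: 0.2283×31.93 + 0.2038×84.42 + 0.1873×145.13 + 0.1581×316.89 + 0.1370×434.78 + 0.0854×1068.31 = 252.6048 per 100,000.
Easton: 0.2283×26.04 + 0.2038×95.92 + 0.1873×152.38 + 0.1581×252.79 + 0.1370×504.07 + 0.0854×869.57 = 237.3412 per 100,000.

Dunmore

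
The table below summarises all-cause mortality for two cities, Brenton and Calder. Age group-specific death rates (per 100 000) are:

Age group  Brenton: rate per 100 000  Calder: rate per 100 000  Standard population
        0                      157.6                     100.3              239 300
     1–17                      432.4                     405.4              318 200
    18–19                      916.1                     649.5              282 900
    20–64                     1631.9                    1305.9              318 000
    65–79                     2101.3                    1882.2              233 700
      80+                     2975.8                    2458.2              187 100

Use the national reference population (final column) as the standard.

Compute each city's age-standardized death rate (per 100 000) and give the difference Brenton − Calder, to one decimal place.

Standard total = 1 579 200; weights = 0.1515, 0.2015, 0.1791, 0.2014, 0.1480, 0.1185.
Brenton: 0.1515×157.6 + 0.2015×432.4 + 0.1791×916.1 + 0.2014×1631.9 + 0.1480×2101.3 + 0.1185×2975.8 = 1267.2608 per 100 000.
Calder: 0.1515×100.3 + 0.2015×405.4 + 0.1791×649.5 + 0.2014×1305.9 + 0.1480×1882.2 + 0.1185×2458.2 = 1045.9848 per 100 000.
Difference = 1267.2608 − 1045.9848 = 221.2760.

221.3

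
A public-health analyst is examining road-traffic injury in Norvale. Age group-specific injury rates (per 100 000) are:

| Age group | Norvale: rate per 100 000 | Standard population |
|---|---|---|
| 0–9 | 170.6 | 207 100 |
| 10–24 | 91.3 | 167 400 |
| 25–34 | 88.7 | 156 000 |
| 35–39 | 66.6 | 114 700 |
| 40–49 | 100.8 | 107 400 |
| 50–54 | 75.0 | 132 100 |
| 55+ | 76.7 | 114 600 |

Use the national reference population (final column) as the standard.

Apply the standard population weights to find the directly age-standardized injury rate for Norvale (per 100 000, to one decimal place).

Standard total = 999 300; weights = 0.2072, 0.1675, 0.1561, 0.1148, 0.1075, 0.1322, 0.1147.
Standardized rate: 0.2072×170.6 + 0.1675×91.3 + 0.1561×88.7 + 0.1148×66.6 + 0.1075×100.8 + 0.1322×75.0 + 0.1147×76.7 = 101.6855 per 100 000.

101.7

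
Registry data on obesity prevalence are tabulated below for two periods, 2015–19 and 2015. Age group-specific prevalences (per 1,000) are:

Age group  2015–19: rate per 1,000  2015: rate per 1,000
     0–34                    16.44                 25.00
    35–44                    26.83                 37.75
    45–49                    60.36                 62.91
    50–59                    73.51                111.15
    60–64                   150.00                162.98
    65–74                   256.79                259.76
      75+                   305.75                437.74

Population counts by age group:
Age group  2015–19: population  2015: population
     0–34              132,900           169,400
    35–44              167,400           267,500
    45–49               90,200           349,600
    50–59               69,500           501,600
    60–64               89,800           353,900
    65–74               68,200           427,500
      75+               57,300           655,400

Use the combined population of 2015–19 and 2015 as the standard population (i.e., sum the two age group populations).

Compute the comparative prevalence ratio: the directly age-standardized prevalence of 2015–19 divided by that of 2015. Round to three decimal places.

Combined standard total = 3,400,200; weights = 0.0889, 0.1279, 0.1293, 0.1680, 0.1305, 0.1458, 0.2096.
2015–19: 0.0889×16.44 + 0.1279×26.83 + 0.1293×60.36 + 0.1680×73.51 + 0.1305×150.00 + 0.1458×256.79 + 0.2096×305.75 = 146.1443 per 1,000.
2015: 0.0889×25.00 + 0.1279×37.75 + 0.1293×62.91 + 0.1680×111.15 + 0.1305×162.98 + 0.1458×259.76 + 0.2096×437.74 = 184.7465 per 1,000.
Ratio = 146.1443 ÷ 184.7465 = 0.79105.

0.791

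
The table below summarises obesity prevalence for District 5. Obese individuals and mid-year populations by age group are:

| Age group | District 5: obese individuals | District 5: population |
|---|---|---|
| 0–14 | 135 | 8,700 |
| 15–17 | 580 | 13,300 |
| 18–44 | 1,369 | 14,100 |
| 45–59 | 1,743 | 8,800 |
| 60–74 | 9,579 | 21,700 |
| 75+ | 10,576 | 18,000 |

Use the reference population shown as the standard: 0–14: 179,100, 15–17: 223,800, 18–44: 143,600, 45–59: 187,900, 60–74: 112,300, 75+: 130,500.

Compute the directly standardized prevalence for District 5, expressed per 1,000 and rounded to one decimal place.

194.4

Age-specific rates per 1,000 for District 5: 15.517, 43.609, 97.092, 198.068, 441.429, 587.556.
Standard total = 977,200; weights = 0.1833, 0.2290, 0.1470, 0.1923, 0.1149, 0.1335.
Standardized rate: 0.1833×15.517 + 0.2290×43.609 + 0.1470×97.092 + 0.1923×198.068 + 0.1149×441.429 + 0.1335×587.556 = 194.3785 per 1,000.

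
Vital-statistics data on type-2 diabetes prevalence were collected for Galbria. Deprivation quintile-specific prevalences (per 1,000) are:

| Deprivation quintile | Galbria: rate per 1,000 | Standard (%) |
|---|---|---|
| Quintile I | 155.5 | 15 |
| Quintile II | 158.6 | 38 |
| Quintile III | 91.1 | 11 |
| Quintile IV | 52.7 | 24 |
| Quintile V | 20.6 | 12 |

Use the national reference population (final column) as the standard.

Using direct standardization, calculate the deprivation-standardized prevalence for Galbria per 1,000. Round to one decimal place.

Standard weights: 0.15, 0.38, 0.11, 0.24, 0.12.
Standardized rate: 0.1500×155.5 + 0.3800×158.6 + 0.1100×91.1 + 0.2400×52.7 + 0.1200×20.6 = 108.7340 per 1,000.

108.7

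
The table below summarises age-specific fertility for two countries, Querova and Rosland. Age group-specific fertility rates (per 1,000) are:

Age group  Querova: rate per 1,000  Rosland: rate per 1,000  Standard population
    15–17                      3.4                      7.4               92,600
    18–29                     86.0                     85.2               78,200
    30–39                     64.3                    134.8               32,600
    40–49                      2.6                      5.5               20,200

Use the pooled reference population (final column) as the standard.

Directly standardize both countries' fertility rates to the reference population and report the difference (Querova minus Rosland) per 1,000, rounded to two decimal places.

Standard total = 223,600; weights = 0.4141, 0.3497, 0.1458, 0.0903.
Querova: 0.4141×3.4 + 0.3497×86.0 + 0.1458×64.3 + 0.0903×2.6 = 41.0945 per 1,000.
Rosland: 0.4141×7.4 + 0.3497×85.2 + 0.1458×134.8 + 0.0903×5.5 = 53.0119 per 1,000.
Difference = 41.0945 − 53.0119 = -11.9174.

-11.92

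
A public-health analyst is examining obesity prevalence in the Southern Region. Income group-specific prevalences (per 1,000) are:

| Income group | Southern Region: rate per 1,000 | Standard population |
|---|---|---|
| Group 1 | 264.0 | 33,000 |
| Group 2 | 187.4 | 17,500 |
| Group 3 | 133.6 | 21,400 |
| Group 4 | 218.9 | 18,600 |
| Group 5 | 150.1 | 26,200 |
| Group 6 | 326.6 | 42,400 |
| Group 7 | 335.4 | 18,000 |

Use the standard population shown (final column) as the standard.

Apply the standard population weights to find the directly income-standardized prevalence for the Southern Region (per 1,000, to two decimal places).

241.33

Standard total = 177,100; weights = 0.1863, 0.0988, 0.1208, 0.1050, 0.1479, 0.2394, 0.1016.
Standardized rate: 0.1863×264.0 + 0.0988×187.4 + 0.1208×133.6 + 0.1050×218.9 + 0.1479×150.1 + 0.2394×326.6 + 0.1016×335.4 = 241.3311 per 1,000.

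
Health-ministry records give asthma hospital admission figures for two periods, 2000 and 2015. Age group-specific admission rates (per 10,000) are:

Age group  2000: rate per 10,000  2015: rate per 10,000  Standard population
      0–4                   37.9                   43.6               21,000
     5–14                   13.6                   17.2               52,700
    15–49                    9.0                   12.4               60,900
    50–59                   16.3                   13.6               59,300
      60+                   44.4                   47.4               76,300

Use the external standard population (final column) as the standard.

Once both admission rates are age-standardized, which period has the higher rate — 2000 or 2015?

2015

Standard total = 270,200; weights = 0.0777, 0.1950, 0.2254, 0.2195, 0.2824.
2000: 0.0777×37.9 + 0.1950×13.6 + 0.2254×9.0 + 0.2195×16.3 + 0.2824×44.4 = 23.7418 per 10,000.
2015: 0.0777×43.6 + 0.1950×17.2 + 0.2254×12.4 + 0.2195×13.6 + 0.2824×47.4 = 25.9078 per 10,000.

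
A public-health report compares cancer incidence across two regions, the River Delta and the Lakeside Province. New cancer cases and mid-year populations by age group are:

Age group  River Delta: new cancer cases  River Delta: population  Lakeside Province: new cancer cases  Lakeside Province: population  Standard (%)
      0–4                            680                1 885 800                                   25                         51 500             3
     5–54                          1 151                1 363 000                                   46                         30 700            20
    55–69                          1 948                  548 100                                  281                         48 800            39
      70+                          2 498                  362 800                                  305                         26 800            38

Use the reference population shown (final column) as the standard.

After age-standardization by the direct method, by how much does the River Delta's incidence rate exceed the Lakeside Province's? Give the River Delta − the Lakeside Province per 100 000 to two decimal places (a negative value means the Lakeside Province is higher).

-270.23

Age-specific rates per 100 000 for the River Delta: 36.06, 84.45, 355.41, 688.53.
For the Lakeside Province: 48.54, 149.84, 575.82, 1138.06.
Standard weights: 0.03, 0.20, 0.39, 0.38.
The River Delta: 0.0300×36.06 + 0.2000×84.45 + 0.3900×355.41 + 0.3800×688.53 = 418.2235 per 100 000.
The Lakeside Province: 0.0300×48.54 + 0.2000×149.84 + 0.3900×575.82 + 0.3800×1138.06 = 688.4561 per 100 000.
Difference = 418.2235 − 688.4561 = -270.2326.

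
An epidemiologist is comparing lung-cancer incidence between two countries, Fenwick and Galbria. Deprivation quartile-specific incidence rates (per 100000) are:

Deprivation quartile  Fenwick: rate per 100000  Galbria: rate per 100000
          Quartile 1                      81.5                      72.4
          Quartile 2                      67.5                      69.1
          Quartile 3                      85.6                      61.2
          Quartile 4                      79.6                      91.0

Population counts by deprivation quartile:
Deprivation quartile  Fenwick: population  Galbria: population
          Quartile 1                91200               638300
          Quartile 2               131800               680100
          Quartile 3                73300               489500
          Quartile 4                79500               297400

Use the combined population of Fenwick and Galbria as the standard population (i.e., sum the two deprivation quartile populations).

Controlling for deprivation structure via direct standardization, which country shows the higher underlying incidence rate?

Combined standard total = 2481100; weights = 0.2940, 0.3272, 0.2268, 0.1519.
Fenwick: 0.2940×81.5 + 0.3272×67.5 + 0.2268×85.6 + 0.1519×79.6 = 77.5601 per 100000.
Galbria: 0.2940×72.4 + 0.3272×69.1 + 0.2268×61.2 + 0.1519×91.0 = 71.6051 per 100000.

Fenwick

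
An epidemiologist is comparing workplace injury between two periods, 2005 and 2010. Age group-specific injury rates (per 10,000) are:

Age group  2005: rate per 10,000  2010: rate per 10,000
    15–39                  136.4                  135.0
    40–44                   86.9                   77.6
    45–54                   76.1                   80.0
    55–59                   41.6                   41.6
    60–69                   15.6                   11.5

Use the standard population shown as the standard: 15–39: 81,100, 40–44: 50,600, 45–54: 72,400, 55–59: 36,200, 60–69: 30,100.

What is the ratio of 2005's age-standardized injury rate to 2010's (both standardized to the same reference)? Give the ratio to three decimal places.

1.019

Standard total = 270,400; weights = 0.2999, 0.1871, 0.2678, 0.1339, 0.1113.
2005: 0.2999×136.4 + 0.1871×86.9 + 0.2678×76.1 + 0.1339×41.6 + 0.1113×15.6 = 84.8532 per 10,000.
2010: 0.2999×135.0 + 0.1871×77.6 + 0.2678×80.0 + 0.1339×41.6 + 0.1113×11.5 = 83.2808 per 10,000.
Ratio = 84.8532 ÷ 83.2808 = 1.01888.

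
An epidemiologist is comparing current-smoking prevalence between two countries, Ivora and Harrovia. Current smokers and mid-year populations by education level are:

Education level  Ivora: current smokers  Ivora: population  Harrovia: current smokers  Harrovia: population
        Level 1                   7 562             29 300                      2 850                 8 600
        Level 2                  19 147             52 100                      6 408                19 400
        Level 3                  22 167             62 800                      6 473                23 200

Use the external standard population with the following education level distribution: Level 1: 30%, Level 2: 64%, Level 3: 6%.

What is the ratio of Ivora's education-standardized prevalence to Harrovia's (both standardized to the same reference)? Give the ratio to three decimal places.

1.019

Education-specific rates per 1 000 for Ivora: 258.089, 367.505, 352.978.
For Harrovia: 331.395, 330.309, 279.009.
Standard weights: 0.30, 0.64, 0.06.
Ivora: 0.3000×258.089 + 0.6400×367.505 + 0.0600×352.978 = 333.8084 per 1 000.
Harrovia: 0.3000×331.395 + 0.6400×330.309 + 0.0600×279.009 = 327.5571 per 1 000.
Ratio = 333.8084 ÷ 327.5571 = 1.01908.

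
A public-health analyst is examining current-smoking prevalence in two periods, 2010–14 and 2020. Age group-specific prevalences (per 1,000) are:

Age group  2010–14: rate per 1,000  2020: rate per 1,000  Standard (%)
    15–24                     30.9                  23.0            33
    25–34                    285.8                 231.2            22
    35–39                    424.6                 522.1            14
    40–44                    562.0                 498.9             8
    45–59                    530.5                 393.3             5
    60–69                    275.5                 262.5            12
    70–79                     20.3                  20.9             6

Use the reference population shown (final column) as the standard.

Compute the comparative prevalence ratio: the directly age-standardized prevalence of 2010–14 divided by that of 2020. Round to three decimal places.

1.064

Standard weights: 0.33, 0.22, 0.14, 0.08, 0.05, 0.12, 0.06.
2010–14: 0.3300×30.9 + 0.2200×285.8 + 0.1400×424.6 + 0.0800×562.0 + 0.0500×530.5 + 0.1200×275.5 + 0.0600×20.3 = 238.2800 per 1,000.
2020: 0.3300×23.0 + 0.2200×231.2 + 0.1400×522.1 + 0.0800×498.9 + 0.0500×393.3 + 0.1200×262.5 + 0.0600×20.9 = 223.8790 per 1,000.
Ratio = 238.2800 ÷ 223.8790 = 1.06432.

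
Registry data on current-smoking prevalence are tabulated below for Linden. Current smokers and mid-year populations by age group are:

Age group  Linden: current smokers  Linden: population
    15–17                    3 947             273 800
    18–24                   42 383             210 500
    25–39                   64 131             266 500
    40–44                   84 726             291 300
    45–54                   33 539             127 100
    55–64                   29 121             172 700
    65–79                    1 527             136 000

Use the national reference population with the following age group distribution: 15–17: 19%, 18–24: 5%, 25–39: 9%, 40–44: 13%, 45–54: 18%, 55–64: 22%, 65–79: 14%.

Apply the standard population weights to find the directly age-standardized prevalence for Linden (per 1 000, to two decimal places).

158.44

Age-specific rates per 1 000 for Linden: 14.416, 201.344, 240.642, 290.855, 263.879, 168.622, 11.228.
Standard weights: 0.19, 0.05, 0.09, 0.13, 0.18, 0.22, 0.14.
Standardized rate: 0.1900×14.416 + 0.0500×201.344 + 0.0900×240.642 + 0.1300×290.855 + 0.1800×263.879 + 0.2200×168.622 + 0.1400×11.228 = 158.4420 per 1 000.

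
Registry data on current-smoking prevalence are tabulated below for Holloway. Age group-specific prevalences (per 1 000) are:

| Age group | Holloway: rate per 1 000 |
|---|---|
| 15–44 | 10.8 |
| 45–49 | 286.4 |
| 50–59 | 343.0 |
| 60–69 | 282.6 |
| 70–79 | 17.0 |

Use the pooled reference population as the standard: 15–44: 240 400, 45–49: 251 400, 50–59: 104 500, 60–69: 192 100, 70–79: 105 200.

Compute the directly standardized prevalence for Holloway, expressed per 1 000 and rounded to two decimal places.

186.34

Standard total = 893 600; weights = 0.2690, 0.2813, 0.1169, 0.2150, 0.1177.
Standardized rate: 0.2690×10.8 + 0.2813×286.4 + 0.1169×343.0 + 0.2150×282.6 + 0.1177×17.0 = 186.3436 per 1 000.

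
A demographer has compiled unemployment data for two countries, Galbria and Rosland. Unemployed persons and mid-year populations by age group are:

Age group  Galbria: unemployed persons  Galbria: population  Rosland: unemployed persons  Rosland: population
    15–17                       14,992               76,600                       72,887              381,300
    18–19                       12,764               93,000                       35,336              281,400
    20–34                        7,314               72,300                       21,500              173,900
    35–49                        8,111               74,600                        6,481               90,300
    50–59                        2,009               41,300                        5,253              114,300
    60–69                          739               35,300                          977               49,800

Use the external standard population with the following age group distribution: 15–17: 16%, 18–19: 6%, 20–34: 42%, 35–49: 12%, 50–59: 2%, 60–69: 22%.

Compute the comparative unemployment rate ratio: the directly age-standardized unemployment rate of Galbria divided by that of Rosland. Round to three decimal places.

0.969

Age-specific rates per 1,000 for Galbria: 195.718, 137.247, 101.162, 108.727, 48.644, 20.935.
For Rosland: 191.154, 125.572, 123.634, 71.772, 45.958, 19.618.
Standard weights: 0.16, 0.06, 0.42, 0.12, 0.02, 0.22.
Galbria: 0.1600×195.718 + 0.0600×137.247 + 0.4200×101.162 + 0.1200×108.727 + 0.0200×48.644 + 0.2200×20.935 = 100.6634 per 1,000.
Rosland: 0.1600×191.154 + 0.0600×125.572 + 0.4200×123.634 + 0.1200×71.772 + 0.0200×45.958 + 0.2200×19.618 = 103.8932 per 1,000.
Ratio = 100.6634 ÷ 103.8932 = 0.96891.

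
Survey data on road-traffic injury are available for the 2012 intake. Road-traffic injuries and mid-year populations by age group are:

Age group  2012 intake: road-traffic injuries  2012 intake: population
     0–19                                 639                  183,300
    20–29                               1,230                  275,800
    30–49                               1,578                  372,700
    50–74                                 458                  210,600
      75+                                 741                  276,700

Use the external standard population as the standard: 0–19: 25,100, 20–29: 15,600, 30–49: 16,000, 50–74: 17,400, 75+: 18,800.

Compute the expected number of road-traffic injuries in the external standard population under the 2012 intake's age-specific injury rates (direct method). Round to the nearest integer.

313

Age-specific rates per 100,000 for the 2012 intake: 348.61, 445.98, 423.40, 217.47, 267.80.
Expected road-traffic injuries = Σ (standard pop × age-specific rate ÷ 100,000)
= 25,100×348.61/100,000 + 15,600×445.98/100,000 + 16,000×423.40/100,000 + 17,400×217.47/100,000 + 18,800×267.80/100,000
= 87.50 + 69.57 + 67.74 + 37.84 + 50.35 = 313.00.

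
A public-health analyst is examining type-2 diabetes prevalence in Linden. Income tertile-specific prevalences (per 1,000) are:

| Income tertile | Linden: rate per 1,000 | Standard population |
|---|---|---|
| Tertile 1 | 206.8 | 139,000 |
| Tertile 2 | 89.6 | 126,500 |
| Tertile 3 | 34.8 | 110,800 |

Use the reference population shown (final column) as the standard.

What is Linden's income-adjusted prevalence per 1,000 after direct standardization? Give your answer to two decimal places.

Standard total = 376,300; weights = 0.3694, 0.3362, 0.2944.
Standardized rate: 0.3694×206.8 + 0.3362×89.6 + 0.2944×34.8 = 116.7564 per 1,000.

116.76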